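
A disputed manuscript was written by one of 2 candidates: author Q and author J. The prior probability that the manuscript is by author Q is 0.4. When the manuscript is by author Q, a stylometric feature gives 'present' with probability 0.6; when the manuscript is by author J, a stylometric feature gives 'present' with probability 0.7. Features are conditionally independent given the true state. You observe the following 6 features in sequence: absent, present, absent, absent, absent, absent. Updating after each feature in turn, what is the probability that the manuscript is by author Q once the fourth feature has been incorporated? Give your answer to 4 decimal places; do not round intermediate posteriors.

After 'absent': P(author Q) = 0.4·0.4000 / (0.4·0.4000 + 0.3·0.6000) ≈ 0.4706
After 'present': P(author Q) = 0.6·0.4706 / (0.6·0.4706 + 0.7·0.5294) ≈ 0.4324
After 'absent': P(author Q) = 0.4·0.4324 / (0.4·0.4324 + 0.3·0.5676) ≈ 0.5039
After 'absent': P(author Q) = 0.4·0.5039 / (0.4·0.5039 + 0.3·0.4961) ≈ 0.5753

0.5753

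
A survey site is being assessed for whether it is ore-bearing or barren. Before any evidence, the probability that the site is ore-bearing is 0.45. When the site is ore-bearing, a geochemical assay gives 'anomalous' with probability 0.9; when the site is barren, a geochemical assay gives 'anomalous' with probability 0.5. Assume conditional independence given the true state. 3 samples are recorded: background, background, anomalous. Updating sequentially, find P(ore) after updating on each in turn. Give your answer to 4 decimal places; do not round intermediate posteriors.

After 'background': P(ore) = 0.1·0.4500 / (0.1·0.4500 + 0.5·0.5500) ≈ 0.1406
After 'background': P(ore) = 0.1·0.1406 / (0.1·0.1406 + 0.5·0.8594) ≈ 0.0317
After 'anomalous': P(ore) = 0.9·0.0317 / (0.9·0.0317 + 0.5·0.9683) ≈ 0.0556

0.0556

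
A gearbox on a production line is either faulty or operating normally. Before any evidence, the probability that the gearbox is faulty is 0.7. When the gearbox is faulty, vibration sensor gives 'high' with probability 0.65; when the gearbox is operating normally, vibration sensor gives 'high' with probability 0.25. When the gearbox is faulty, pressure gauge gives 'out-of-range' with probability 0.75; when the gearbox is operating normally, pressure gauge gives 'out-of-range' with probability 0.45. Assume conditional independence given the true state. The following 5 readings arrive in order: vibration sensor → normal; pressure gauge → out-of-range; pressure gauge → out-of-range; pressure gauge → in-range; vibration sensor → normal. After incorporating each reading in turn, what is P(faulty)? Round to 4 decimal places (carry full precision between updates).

0.3908

After vibration sensor='normal': P(faulty) = 0.35·0.7000 / (0.35·0.7000 + 0.75·0.3000) ≈ 0.5213
After pressure gauge='out-of-range': P(faulty) = 0.75·0.5213 / (0.75·0.5213 + 0.45·0.4787) ≈ 0.6447
After pressure gauge='out-of-range': P(faulty) = 0.75·0.6447 / (0.75·0.6447 + 0.45·0.3553) ≈ 0.7515
After pressure gauge='in-range': P(faulty) = 0.25·0.7515 / (0.25·0.7515 + 0.55·0.2485) ≈ 0.5789
After vibration sensor='normal': P(faulty) = 0.35·0.5789 / (0.35·0.5789 + 0.75·0.4211) ≈ 0.3908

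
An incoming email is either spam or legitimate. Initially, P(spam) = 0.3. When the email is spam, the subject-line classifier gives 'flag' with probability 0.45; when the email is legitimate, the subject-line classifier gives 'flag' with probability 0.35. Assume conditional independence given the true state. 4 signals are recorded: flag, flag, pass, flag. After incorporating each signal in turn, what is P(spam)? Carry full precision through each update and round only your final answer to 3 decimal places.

After 'flag': P(spam) = 0.45·0.3000 / (0.45·0.3000 + 0.35·0.7000) ≈ 0.3553
After 'flag': P(spam) = 0.45·0.3553 / (0.45·0.3553 + 0.35·0.6447) ≈ 0.4147
After 'pass': P(spam) = 0.55·0.4147 / (0.55·0.4147 + 0.65·0.5853) ≈ 0.3748
After 'flag': P(spam) = 0.45·0.3748 / (0.45·0.3748 + 0.35·0.6252) ≈ 0.4353

0.435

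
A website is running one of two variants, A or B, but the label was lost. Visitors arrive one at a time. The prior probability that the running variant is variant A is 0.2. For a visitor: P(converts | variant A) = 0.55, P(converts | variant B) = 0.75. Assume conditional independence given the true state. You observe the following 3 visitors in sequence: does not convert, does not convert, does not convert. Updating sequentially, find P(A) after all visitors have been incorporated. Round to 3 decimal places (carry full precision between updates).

After 'does not convert': P(A) = 0.45·0.2000 / (0.45·0.2000 + 0.25·0.8000) ≈ 0.3103
After 'does not convert': P(A) = 0.45·0.3103 / (0.45·0.3103 + 0.25·0.6897) ≈ 0.4475
After 'does not convert': P(A) = 0.45·0.4475 / (0.45·0.4475 + 0.25·0.5525) ≈ 0.5932

0.593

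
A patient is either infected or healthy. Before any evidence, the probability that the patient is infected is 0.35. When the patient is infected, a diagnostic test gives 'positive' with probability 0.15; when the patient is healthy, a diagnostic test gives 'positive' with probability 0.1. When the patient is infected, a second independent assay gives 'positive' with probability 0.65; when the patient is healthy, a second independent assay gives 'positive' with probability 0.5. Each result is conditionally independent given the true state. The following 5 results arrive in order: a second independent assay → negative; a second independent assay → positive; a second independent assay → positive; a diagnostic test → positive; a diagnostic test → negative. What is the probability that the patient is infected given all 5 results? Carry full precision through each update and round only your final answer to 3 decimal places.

0.474

After a second independent assay='negative': P(infected) = 0.35·0.3500 / (0.35·0.3500 + 0.5·0.6500) ≈ 0.2737
After a second independent assay='positive': P(infected) = 0.65·0.2737 / (0.65·0.2737 + 0.5·0.7263) ≈ 0.3289
After a second independent assay='positive': P(infected) = 0.65·0.3289 / (0.65·0.3289 + 0.5·0.6711) ≈ 0.3891
After a diagnostic test='positive': P(infected) = 0.15·0.3891 / (0.15·0.3891 + 0.1·0.6109) ≈ 0.4886
After a diagnostic test='negative': P(infected) = 0.85·0.4886 / (0.85·0.4886 + 0.9·0.5114) ≈ 0.4744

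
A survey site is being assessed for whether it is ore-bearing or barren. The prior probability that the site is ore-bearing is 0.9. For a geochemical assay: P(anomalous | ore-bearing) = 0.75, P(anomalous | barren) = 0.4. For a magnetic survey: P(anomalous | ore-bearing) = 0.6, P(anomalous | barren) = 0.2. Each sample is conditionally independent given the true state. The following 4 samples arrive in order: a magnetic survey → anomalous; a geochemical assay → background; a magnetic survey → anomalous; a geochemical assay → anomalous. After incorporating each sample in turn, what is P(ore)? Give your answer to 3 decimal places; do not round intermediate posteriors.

Apply Bayes' rule sequentially, carrying P(ore) forward.
After a magnetic survey='anomalous': P(ore) = 0.6·0.9000 / (0.6·0.9000 + 0.2·0.1000) ≈ 0.9643
After a geochemical assay='background': P(ore) = 0.25·0.9643 / (0.25·0.9643 + 0.6·0.0357) ≈ 0.9184
After a magnetic survey='anomalous': P(ore) = 0.6·0.9184 / (0.6·0.9184 + 0.2·0.0816) ≈ 0.9712
After a geochemical assay='anomalous': P(ore) = 0.75·0.9712 / (0.75·0.9712 + 0.4·0.0288) ≈ 0.9844

0.984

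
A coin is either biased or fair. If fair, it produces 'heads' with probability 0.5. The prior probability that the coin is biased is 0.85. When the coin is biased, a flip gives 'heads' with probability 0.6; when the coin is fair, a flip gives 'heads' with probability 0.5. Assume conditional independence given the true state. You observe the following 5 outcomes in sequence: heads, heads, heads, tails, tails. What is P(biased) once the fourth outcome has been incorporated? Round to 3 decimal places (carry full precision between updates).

After 'heads': P(biased) = 0.6·0.8500 / (0.6·0.8500 + 0.5·0.1500) ≈ 0.8718
After 'heads': P(biased) = 0.6·0.8718 / (0.6·0.8718 + 0.5·0.1282) ≈ 0.8908
After 'heads': P(biased) = 0.6·0.8908 / (0.6·0.8908 + 0.5·0.1092) ≈ 0.9073
After 'tails': P(biased) = 0.4·0.9073 / (0.4·0.9073 + 0.5·0.0927) ≈ 0.8868

0.887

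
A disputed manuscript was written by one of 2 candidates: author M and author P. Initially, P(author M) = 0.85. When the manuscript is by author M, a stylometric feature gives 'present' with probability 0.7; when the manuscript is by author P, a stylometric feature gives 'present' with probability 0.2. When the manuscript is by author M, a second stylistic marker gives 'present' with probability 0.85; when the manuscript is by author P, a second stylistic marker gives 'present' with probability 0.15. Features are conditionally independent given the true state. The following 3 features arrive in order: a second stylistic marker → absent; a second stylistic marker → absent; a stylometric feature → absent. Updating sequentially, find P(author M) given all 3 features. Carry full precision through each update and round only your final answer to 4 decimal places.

0.0621

Each posterior becomes the prior for the next update.
After a second stylistic marker='absent': P(author M) = 0.15·0.8500 / (0.15·0.8500 + 0.85·0.1500) ≈ 0.5000
After a second stylistic marker='absent': P(author M) = 0.15·0.5000 / (0.15·0.5000 + 0.85·0.5000) ≈ 0.1500
After a stylometric feature='absent': P(author M) = 0.3·0.1500 / (0.3·0.1500 + 0.8·0.8500) ≈ 0.0621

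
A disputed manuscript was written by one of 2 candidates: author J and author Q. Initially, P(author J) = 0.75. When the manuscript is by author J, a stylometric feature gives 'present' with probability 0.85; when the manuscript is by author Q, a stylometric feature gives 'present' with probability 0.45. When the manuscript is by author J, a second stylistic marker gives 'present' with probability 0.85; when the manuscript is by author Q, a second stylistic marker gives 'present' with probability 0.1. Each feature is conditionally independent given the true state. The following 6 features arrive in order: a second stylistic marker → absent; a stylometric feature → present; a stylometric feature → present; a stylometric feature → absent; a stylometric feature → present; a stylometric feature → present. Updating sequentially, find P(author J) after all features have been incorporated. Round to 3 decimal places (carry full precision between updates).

Apply Bayes' rule sequentially, carrying P(author J) forward.
After a second stylistic marker='absent': P(author J) = 0.15·0.7500 / (0.15·0.7500 + 0.9·0.2500) ≈ 0.3333
After a stylometric feature='present': P(author J) = 0.85·0.3333 / (0.85·0.3333 + 0.45·0.6667) ≈ 0.4857
After a stylometric feature='present': P(author J) = 0.85·0.4857 / (0.85·0.4857 + 0.45·0.5143) ≈ 0.6408
After a stylometric feature='absent': P(author J) = 0.15·0.6408 / (0.15·0.6408 + 0.55·0.3592) ≈ 0.3273
After a stylometric feature='present': P(author J) = 0.85·0.3273 / (0.85·0.3273 + 0.45·0.6727) ≈ 0.4789
After a stylometric feature='present': P(author J) = 0.85·0.4789 / (0.85·0.4789 + 0.45·0.5211) ≈ 0.6345

0.634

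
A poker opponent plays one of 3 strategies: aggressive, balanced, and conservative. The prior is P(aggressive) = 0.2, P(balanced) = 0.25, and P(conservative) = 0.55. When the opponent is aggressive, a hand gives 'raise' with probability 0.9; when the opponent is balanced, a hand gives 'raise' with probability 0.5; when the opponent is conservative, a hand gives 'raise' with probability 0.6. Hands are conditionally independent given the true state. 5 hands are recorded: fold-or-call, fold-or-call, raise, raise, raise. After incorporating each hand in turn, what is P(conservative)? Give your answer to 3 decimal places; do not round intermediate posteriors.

0.672

After 'fold-or-call': normaliser = 0.1·0.2000 + 0.5·0.2500 + 0.4·0.5500; P(aggressive) ≈ 0.0548, P(balanced) ≈ 0.3425, P(conservative) ≈ 0.6027
After 'fold-or-call': normaliser = 0.1·0.0548 + 0.5·0.3425 + 0.4·0.6027; P(aggressive) ≈ 0.0131, P(balanced) ≈ 0.4098, P(conservative) ≈ 0.5770
After 'raise': normaliser = 0.9·0.0131 + 0.5·0.4098 + 0.6·0.5770; P(aggressive) ≈ 0.0210, P(balanced) ≈ 0.3640, P(conservative) ≈ 0.6150
After 'raise': normaliser = 0.9·0.0210 + 0.5·0.3640 + 0.6·0.6150; P(aggressive) ≈ 0.0331, P(balanced) ≈ 0.3194, P(conservative) ≈ 0.6475
After 'raise': normaliser = 0.9·0.0331 + 0.5·0.3194 + 0.6·0.6475; P(aggressive) ≈ 0.0516, P(balanced) ≈ 0.2763, P(conservative) ≈ 0.6722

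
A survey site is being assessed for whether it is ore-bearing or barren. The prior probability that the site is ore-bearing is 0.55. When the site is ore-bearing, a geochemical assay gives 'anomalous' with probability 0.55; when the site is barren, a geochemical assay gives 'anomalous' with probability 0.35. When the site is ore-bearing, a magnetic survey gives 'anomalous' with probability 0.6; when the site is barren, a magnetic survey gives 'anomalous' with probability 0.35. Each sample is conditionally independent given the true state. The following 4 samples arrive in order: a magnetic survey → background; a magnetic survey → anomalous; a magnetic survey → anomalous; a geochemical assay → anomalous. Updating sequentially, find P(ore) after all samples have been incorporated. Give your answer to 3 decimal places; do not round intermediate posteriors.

0.776

Apply Bayes' rule sequentially, carrying P(ore) forward.
After a magnetic survey='background': P(ore) = 0.4·0.5500 / (0.4·0.5500 + 0.65·0.4500) ≈ 0.4293
After a magnetic survey='anomalous': P(ore) = 0.6·0.4293 / (0.6·0.4293 + 0.35·0.5707) ≈ 0.5632
After a magnetic survey='anomalous': P(ore) = 0.6·0.5632 / (0.6·0.5632 + 0.35·0.4368) ≈ 0.6885
After a geochemical assay='anomalous': P(ore) = 0.55·0.6885 / (0.55·0.6885 + 0.35·0.3115) ≈ 0.7765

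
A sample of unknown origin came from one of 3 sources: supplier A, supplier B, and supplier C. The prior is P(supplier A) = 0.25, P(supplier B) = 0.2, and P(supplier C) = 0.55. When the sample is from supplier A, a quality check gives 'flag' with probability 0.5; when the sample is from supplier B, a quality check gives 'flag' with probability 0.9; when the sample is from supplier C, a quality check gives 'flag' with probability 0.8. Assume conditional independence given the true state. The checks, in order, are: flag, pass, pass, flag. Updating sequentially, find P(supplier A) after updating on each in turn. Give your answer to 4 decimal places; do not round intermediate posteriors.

After 'flag': normaliser = 0.5·0.2500 + 0.9·0.2000 + 0.8·0.5500; P(supplier A) ≈ 0.1678, P(supplier B) ≈ 0.2416, P(supplier C) ≈ 0.5906
After 'pass': normaliser = 0.5·0.1678 + 0.1·0.2416 + 0.2·0.5906; P(supplier A) ≈ 0.3709, P(supplier B) ≈ 0.1068, P(supplier C) ≈ 0.5223
After 'pass': normaliser = 0.5·0.3709 + 0.1·0.1068 + 0.2·0.5223; P(supplier A) ≈ 0.6170, P(supplier B) ≈ 0.0355, P(supplier C) ≈ 0.3475
After 'flag': normaliser = 0.5·0.6170 + 0.9·0.0355 + 0.8·0.3475; P(supplier A) ≈ 0.4988, P(supplier B) ≈ 0.0517, P(supplier C) ≈ 0.4495

0.4988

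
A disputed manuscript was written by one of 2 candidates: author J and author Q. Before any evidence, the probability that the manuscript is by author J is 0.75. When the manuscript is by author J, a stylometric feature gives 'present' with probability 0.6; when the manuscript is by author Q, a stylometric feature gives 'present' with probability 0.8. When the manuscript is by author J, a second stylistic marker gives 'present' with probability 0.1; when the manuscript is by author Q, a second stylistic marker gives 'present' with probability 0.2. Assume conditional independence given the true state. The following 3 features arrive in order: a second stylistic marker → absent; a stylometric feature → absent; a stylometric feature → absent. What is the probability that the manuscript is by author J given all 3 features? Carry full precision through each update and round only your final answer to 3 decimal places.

After a second stylistic marker='absent': P(author J) = 0.9·0.7500 / (0.9·0.7500 + 0.8·0.2500) ≈ 0.7714
After a stylometric feature='absent': P(author J) = 0.4·0.7714 / (0.4·0.7714 + 0.2·0.2286) ≈ 0.8710
After a stylometric feature='absent': P(author J) = 0.4·0.8710 / (0.4·0.8710 + 0.2·0.1290) ≈ 0.9310

0.931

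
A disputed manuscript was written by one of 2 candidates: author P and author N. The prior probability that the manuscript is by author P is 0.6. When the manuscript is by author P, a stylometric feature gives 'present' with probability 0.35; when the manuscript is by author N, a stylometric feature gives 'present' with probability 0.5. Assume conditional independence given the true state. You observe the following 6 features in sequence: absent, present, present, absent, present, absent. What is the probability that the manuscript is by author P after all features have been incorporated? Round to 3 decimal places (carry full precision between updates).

0.531

Each posterior becomes the prior for the next update.
After 'absent': P(author P) = 0.65·0.6000 / (0.65·0.6000 + 0.5·0.4000) ≈ 0.6610
After 'present': P(author P) = 0.35·0.6610 / (0.35·0.6610 + 0.5·0.3390) ≈ 0.5772
After 'present': P(author P) = 0.35·0.5772 / (0.35·0.5772 + 0.5·0.4228) ≈ 0.4886
After 'absent': P(author P) = 0.65·0.4886 / (0.65·0.4886 + 0.5·0.5114) ≈ 0.5540
After 'present': P(author P) = 0.35·0.5540 / (0.35·0.5540 + 0.5·0.4460) ≈ 0.4651
After 'absent': P(author P) = 0.65·0.4651 / (0.65·0.4651 + 0.5·0.5349) ≈ 0.5306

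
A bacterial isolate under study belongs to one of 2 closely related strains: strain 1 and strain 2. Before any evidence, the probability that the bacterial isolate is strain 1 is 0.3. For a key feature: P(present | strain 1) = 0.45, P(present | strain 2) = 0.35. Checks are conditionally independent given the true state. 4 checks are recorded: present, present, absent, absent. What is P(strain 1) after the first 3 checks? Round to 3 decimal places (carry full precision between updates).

0.375

After 'present': P(strain 1) = 0.45·0.3000 / (0.45·0.3000 + 0.35·0.7000) ≈ 0.3553
After 'present': P(strain 1) = 0.45·0.3553 / (0.45·0.3553 + 0.35·0.6447) ≈ 0.4147
After 'absent': P(strain 1) = 0.55·0.4147 / (0.55·0.4147 + 0.65·0.5853) ≈ 0.3748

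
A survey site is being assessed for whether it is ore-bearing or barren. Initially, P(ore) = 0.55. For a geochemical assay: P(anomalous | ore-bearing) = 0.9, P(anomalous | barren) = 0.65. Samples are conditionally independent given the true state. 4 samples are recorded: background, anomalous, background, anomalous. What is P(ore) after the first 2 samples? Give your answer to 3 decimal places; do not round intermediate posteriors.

0.326

After 'background': P(ore) = 0.1·0.5500 / (0.1·0.5500 + 0.35·0.4500) ≈ 0.2588
After 'anomalous': P(ore) = 0.9·0.2588 / (0.9·0.2588 + 0.65·0.7412) ≈ 0.3259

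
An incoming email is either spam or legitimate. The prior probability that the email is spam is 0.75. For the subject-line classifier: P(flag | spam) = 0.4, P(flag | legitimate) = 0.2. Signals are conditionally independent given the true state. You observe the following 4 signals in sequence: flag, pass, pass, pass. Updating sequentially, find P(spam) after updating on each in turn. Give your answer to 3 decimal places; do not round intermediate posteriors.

0.717

After 'flag': P(spam) = 0.4·0.7500 / (0.4·0.7500 + 0.2·0.2500) ≈ 0.8571
After 'pass': P(spam) = 0.6·0.8571 / (0.6·0.8571 + 0.8·0.1429) ≈ 0.8182
After 'pass': P(spam) = 0.6·0.8182 / (0.6·0.8182 + 0.8·0.1818) ≈ 0.7714
After 'pass': P(spam) = 0.6·0.7714 / (0.6·0.7714 + 0.8·0.2286) ≈ 0.7168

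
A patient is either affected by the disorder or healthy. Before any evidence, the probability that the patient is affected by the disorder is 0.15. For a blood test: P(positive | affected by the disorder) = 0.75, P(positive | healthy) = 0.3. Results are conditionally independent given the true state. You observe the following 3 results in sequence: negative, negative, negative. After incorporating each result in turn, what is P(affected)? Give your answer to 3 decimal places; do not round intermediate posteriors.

After 'negative': P(affected) = 0.25·0.1500 / (0.25·0.1500 + 0.7·0.8500) ≈ 0.0593
After 'negative': P(affected) = 0.25·0.0593 / (0.25·0.0593 + 0.7·0.9407) ≈ 0.0220
After 'negative': P(affected) = 0.25·0.0220 / (0.25·0.0220 + 0.7·0.9780) ≈ 0.0080

0.008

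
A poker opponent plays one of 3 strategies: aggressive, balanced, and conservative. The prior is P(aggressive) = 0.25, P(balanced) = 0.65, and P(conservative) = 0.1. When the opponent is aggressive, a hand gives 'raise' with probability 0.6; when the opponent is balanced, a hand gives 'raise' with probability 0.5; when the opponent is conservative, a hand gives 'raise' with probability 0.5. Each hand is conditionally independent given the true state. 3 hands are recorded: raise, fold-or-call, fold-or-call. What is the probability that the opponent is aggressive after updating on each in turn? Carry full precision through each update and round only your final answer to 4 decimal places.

0.2038

Apply Bayes' rule sequentially, carrying P(aggressive) forward.
After 'raise': normaliser = 0.6·0.2500 + 0.5·0.6500 + 0.5·0.1000; P(aggressive) ≈ 0.2857, P(balanced) ≈ 0.6190, P(conservative) ≈ 0.0952
After 'fold-or-call': normaliser = 0.4·0.2857 + 0.5·0.6190 + 0.5·0.0952; P(aggressive) ≈ 0.2424, P(balanced) ≈ 0.6566, P(conservative) ≈ 0.1010
After 'fold-or-call': normaliser = 0.4·0.2424 + 0.5·0.6566 + 0.5·0.1010; P(aggressive) ≈ 0.2038, P(balanced) ≈ 0.6900, P(conservative) ≈ 0.1062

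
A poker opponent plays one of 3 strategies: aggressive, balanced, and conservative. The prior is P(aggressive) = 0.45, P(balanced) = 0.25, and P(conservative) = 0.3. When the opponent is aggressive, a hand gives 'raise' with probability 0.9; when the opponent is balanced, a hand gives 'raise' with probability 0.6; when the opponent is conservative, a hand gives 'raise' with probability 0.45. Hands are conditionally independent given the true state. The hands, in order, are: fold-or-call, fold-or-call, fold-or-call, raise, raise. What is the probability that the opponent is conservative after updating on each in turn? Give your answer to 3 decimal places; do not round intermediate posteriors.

0.623

After 'fold-or-call': normaliser = 0.1·0.4500 + 0.4·0.2500 + 0.55·0.3000; P(aggressive) ≈ 0.1452, P(balanced) ≈ 0.3226, P(conservative) ≈ 0.5323
After 'fold-or-call': normaliser = 0.1·0.1452 + 0.4·0.3226 + 0.55·0.5323; P(aggressive) ≈ 0.0333, P(balanced) ≈ 0.2957, P(conservative) ≈ 0.6710
After 'fold-or-call': normaliser = 0.1·0.0333 + 0.4·0.2957 + 0.55·0.6710; P(aggressive) ≈ 0.0068, P(balanced) ≈ 0.2411, P(conservative) ≈ 0.7521
After 'raise': normaliser = 0.9·0.0068 + 0.6·0.2411 + 0.45·0.7521; P(aggressive) ≈ 0.0125, P(balanced) ≈ 0.2957, P(conservative) ≈ 0.6918
After 'raise': normaliser = 0.9·0.0125 + 0.6·0.2957 + 0.45·0.6918; P(aggressive) ≈ 0.0225, P(balanced) ≈ 0.3549, P(conservative) ≈ 0.6227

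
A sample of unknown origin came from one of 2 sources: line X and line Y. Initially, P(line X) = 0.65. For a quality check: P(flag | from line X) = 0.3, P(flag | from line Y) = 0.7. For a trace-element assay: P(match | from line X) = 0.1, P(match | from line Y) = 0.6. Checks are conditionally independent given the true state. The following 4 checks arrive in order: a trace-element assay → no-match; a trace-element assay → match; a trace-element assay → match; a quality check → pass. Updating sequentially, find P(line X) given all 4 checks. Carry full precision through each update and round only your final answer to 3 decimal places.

0.213

Each posterior becomes the prior for the next update.
After a trace-element assay='no-match': P(line X) = 0.9·0.6500 / (0.9·0.6500 + 0.4·0.3500) ≈ 0.8069
After a trace-element assay='match': P(line X) = 0.1·0.8069 / (0.1·0.8069 + 0.6·0.1931) ≈ 0.4105
After a trace-element assay='match': P(line X) = 0.1·0.4105 / (0.1·0.4105 + 0.6·0.5895) ≈ 0.1040
After a quality check='pass': P(line X) = 0.7·0.1040 / (0.7·0.1040 + 0.3·0.8960) ≈ 0.2131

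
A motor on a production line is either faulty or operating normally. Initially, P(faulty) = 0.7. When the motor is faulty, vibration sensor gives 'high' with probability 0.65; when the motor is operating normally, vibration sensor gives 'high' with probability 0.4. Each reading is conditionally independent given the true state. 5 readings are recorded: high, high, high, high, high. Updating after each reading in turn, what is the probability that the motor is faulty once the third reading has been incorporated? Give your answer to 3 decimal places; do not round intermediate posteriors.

0.909

After 'high': P(faulty) = 0.65·0.7000 / (0.65·0.7000 + 0.4·0.3000) ≈ 0.7913
After 'high': P(faulty) = 0.65·0.7913 / (0.65·0.7913 + 0.4·0.2087) ≈ 0.8604
After 'high': P(faulty) = 0.65·0.8604 / (0.65·0.8604 + 0.4·0.1396) ≈ 0.9092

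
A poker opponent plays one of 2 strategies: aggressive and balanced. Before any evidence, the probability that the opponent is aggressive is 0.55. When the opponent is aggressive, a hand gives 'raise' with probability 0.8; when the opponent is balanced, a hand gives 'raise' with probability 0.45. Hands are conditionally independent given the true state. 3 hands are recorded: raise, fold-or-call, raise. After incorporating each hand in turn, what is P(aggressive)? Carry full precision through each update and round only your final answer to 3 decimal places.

0.584

Apply Bayes' rule sequentially, carrying P(aggressive) forward.
After 'raise': P(aggressive) = 0.8·0.5500 / (0.8·0.5500 + 0.45·0.4500) ≈ 0.6848
After 'fold-or-call': P(aggressive) = 0.2·0.6848 / (0.2·0.6848 + 0.55·0.3152) ≈ 0.4414
After 'raise': P(aggressive) = 0.8·0.4414 / (0.8·0.4414 + 0.45·0.5586) ≈ 0.5841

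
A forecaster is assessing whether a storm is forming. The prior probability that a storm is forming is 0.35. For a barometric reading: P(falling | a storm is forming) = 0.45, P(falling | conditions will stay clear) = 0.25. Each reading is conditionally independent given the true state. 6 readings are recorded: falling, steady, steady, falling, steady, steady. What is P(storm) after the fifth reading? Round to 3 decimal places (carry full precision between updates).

After 'falling': P(storm) = 0.45·0.3500 / (0.45·0.3500 + 0.25·0.6500) ≈ 0.4922
After 'steady': P(storm) = 0.55·0.4922 / (0.55·0.4922 + 0.75·0.5078) ≈ 0.4155
After 'steady': P(storm) = 0.55·0.4155 / (0.55·0.4155 + 0.75·0.5845) ≈ 0.3426
After 'falling': P(storm) = 0.45·0.3426 / (0.45·0.3426 + 0.25·0.6574) ≈ 0.4841
After 'steady': P(storm) = 0.55·0.4841 / (0.55·0.4841 + 0.75·0.5159) ≈ 0.4076

0.408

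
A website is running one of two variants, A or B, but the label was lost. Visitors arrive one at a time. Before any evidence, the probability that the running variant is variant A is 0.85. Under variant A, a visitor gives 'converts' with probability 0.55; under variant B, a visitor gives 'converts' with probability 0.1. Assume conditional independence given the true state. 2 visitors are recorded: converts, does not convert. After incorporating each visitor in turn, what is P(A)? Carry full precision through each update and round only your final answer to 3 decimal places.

After 'converts': P(A) = 0.55·0.8500 / (0.55·0.8500 + 0.1·0.1500) ≈ 0.9689
After 'does not convert': P(A) = 0.45·0.9689 / (0.45·0.9689 + 0.9·0.0311) ≈ 0.9397

0.940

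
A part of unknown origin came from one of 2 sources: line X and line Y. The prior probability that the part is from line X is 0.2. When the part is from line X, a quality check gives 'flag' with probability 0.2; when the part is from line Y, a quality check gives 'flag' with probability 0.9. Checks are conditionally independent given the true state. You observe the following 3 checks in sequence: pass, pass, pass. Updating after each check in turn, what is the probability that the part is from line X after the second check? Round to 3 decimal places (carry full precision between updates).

After 'pass': P(line X) = 0.8·0.2000 / (0.8·0.2000 + 0.1·0.8000) ≈ 0.6667
After 'pass': P(line X) = 0.8·0.6667 / (0.8·0.6667 + 0.1·0.3333) ≈ 0.9412

0.941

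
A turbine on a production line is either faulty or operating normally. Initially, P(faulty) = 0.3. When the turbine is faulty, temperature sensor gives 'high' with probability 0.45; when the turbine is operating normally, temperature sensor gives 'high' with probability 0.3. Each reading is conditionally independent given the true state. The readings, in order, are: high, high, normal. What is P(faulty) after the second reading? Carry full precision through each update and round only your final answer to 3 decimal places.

After 'high': P(faulty) = 0.45·0.3000 / (0.45·0.3000 + 0.3·0.7000) ≈ 0.3913
After 'high': P(faulty) = 0.45·0.3913 / (0.45·0.3913 + 0.3·0.6087) ≈ 0.4909

0.491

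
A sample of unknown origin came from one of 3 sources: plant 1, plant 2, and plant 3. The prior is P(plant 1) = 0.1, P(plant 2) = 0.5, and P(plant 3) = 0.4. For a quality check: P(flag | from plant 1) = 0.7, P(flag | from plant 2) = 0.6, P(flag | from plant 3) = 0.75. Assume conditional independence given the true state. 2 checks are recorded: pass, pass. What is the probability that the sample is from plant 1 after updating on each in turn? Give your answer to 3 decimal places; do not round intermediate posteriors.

After 'pass': normaliser = 0.3·0.1000 + 0.4·0.5000 + 0.25·0.4000; P(plant 1) ≈ 0.0909, P(plant 2) ≈ 0.6061, P(plant 3) ≈ 0.3030
After 'pass': normaliser = 0.3·0.0909 + 0.4·0.6061 + 0.25·0.3030; P(plant 1) ≈ 0.0789, P(plant 2) ≈ 0.7018, P(plant 3) ≈ 0.2193

0.079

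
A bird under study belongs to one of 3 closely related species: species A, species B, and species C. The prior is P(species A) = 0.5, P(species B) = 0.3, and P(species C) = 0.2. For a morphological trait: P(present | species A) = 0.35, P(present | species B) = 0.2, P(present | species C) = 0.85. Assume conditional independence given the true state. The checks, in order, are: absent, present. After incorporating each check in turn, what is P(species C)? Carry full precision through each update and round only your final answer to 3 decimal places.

Apply Bayes' rule sequentially, carrying P(species C) forward.
After 'absent': normaliser = 0.65·0.5000 + 0.8·0.3000 + 0.15·0.2000; P(species A) ≈ 0.5462, P(species B) ≈ 0.4034, P(species C) ≈ 0.0504
After 'present': normaliser = 0.35·0.5462 + 0.2·0.4034 + 0.85·0.0504; P(species A) ≈ 0.6075, P(species B) ≈ 0.2563, P(species C) ≈ 0.1362

0.136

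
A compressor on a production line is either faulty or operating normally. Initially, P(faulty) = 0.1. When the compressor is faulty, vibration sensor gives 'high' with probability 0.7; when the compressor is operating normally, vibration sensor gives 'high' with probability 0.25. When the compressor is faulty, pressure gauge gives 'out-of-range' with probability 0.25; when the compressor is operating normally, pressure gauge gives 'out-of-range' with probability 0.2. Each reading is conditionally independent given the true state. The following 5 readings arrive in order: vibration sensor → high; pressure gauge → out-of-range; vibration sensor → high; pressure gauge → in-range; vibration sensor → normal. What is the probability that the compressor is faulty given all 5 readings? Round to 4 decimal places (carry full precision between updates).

After vibration sensor='high': P(faulty) = 0.7·0.1000 / (0.7·0.1000 + 0.25·0.9000) ≈ 0.2373
After pressure gauge='out-of-range': P(faulty) = 0.25·0.2373 / (0.25·0.2373 + 0.2·0.7627) ≈ 0.2800
After vibration sensor='high': P(faulty) = 0.7·0.2800 / (0.7·0.2800 + 0.25·0.7200) ≈ 0.5213
After pressure gauge='in-range': P(faulty) = 0.75·0.5213 / (0.75·0.5213 + 0.8·0.4787) ≈ 0.5052
After vibration sensor='normal': P(faulty) = 0.3·0.5052 / (0.3·0.5052 + 0.75·0.4948) ≈ 0.2899

0.2899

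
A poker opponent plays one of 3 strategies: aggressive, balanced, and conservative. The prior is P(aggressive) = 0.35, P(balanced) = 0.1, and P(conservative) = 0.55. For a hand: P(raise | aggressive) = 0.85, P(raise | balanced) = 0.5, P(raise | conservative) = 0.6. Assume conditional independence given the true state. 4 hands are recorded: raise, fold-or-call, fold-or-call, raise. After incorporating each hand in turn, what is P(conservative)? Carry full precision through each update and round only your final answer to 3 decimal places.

Apply Bayes' rule sequentially, carrying P(conservative) forward.
After 'raise': normaliser = 0.85·0.3500 + 0.5·0.1000 + 0.6·0.5500; P(aggressive) ≈ 0.4391, P(balanced) ≈ 0.0738, P(conservative) ≈ 0.4871
After 'fold-or-call': normaliser = 0.15·0.4391 + 0.5·0.0738 + 0.4·0.4871; P(aggressive) ≈ 0.2213, P(balanced) ≈ 0.1240, P(conservative) ≈ 0.6547
After 'fold-or-call': normaliser = 0.15·0.2213 + 0.5·0.1240 + 0.4·0.6547; P(aggressive) ≈ 0.0930, P(balanced) ≈ 0.1736, P(conservative) ≈ 0.7334
After 'raise': normaliser = 0.85·0.0930 + 0.5·0.1736 + 0.6·0.7334; P(aggressive) ≈ 0.1304, P(balanced) ≈ 0.1433, P(conservative) ≈ 0.7263

0.726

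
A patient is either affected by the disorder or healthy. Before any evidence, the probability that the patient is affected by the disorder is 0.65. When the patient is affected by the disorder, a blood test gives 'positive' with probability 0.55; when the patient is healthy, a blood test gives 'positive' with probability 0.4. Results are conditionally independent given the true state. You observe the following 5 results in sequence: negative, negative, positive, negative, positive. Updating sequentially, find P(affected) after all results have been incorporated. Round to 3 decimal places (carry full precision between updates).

0.597

Apply Bayes' rule sequentially, carrying P(affected) forward.
After 'negative': P(affected) = 0.45·0.6500 / (0.45·0.6500 + 0.6·0.3500) ≈ 0.5821
After 'negative': P(affected) = 0.45·0.5821 / (0.45·0.5821 + 0.6·0.4179) ≈ 0.5109
After 'positive': P(affected) = 0.55·0.5109 / (0.55·0.5109 + 0.4·0.4891) ≈ 0.5896
After 'negative': P(affected) = 0.45·0.5896 / (0.45·0.5896 + 0.6·0.4104) ≈ 0.5186
After 'positive': P(affected) = 0.55·0.5186 / (0.55·0.5186 + 0.4·0.4814) ≈ 0.5970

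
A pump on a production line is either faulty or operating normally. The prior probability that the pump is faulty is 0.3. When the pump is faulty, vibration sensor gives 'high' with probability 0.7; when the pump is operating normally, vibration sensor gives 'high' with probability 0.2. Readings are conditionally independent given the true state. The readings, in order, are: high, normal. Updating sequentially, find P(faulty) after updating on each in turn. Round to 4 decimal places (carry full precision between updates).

0.3600

After 'high': P(faulty) = 0.7·0.3000 / (0.7·0.3000 + 0.2·0.7000) ≈ 0.6000
After 'normal': P(faulty) = 0.3·0.6000 / (0.3·0.6000 + 0.8·0.4000) ≈ 0.3600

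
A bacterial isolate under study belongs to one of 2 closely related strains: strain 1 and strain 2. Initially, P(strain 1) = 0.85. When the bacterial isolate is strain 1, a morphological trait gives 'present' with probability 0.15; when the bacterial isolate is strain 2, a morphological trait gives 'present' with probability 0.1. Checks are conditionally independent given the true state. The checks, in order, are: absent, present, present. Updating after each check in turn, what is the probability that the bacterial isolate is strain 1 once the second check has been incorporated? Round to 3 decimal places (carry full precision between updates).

0.889

Each posterior becomes the prior for the next update.
After 'absent': P(strain 1) = 0.85·0.8500 / (0.85·0.8500 + 0.9·0.1500) ≈ 0.8426
After 'present': P(strain 1) = 0.15·0.8426 / (0.15·0.8426 + 0.1·0.1574) ≈ 0.8892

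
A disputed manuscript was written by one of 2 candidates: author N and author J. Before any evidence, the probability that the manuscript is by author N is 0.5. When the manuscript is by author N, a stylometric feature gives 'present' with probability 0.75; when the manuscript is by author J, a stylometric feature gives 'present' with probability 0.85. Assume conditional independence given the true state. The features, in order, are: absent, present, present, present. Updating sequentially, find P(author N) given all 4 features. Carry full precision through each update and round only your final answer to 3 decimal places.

After 'absent': P(author N) = 0.25·0.5000 / (0.25·0.5000 + 0.15·0.5000) ≈ 0.6250
After 'present': P(author N) = 0.75·0.6250 / (0.75·0.6250 + 0.85·0.3750) ≈ 0.5952
After 'present': P(author N) = 0.75·0.5952 / (0.75·0.5952 + 0.85·0.4048) ≈ 0.5648
After 'present': P(author N) = 0.75·0.5648 / (0.75·0.5648 + 0.85·0.4352) ≈ 0.5338

0.534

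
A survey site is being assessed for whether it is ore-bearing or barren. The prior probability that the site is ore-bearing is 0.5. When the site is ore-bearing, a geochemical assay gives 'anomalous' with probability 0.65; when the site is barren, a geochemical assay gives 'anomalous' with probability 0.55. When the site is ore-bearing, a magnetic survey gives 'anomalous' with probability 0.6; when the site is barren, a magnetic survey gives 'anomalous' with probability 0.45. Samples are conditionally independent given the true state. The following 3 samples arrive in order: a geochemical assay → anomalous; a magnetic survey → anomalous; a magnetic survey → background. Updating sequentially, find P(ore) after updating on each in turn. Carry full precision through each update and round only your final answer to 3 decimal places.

After a geochemical assay='anomalous': P(ore) = 0.65·0.5000 / (0.65·0.5000 + 0.55·0.5000) ≈ 0.5417
After a magnetic survey='anomalous': P(ore) = 0.6·0.5417 / (0.6·0.5417 + 0.45·0.4583) ≈ 0.6118
After a magnetic survey='background': P(ore) = 0.4·0.6118 / (0.4·0.6118 + 0.55·0.3882) ≈ 0.5340

0.534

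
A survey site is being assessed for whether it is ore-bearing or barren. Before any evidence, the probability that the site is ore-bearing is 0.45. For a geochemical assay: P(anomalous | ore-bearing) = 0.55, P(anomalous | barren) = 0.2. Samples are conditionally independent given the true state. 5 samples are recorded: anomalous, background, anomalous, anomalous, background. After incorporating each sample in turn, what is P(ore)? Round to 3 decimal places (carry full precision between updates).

0.843

After 'anomalous': P(ore) = 0.55·0.4500 / (0.55·0.4500 + 0.2·0.5500) ≈ 0.6923
After 'background': P(ore) = 0.45·0.6923 / (0.45·0.6923 + 0.8·0.3077) ≈ 0.5586
After 'anomalous': P(ore) = 0.55·0.5586 / (0.55·0.5586 + 0.2·0.4414) ≈ 0.7768
After 'anomalous': P(ore) = 0.55·0.7768 / (0.55·0.7768 + 0.2·0.2232) ≈ 0.9054
After 'background': P(ore) = 0.45·0.9054 / (0.45·0.9054 + 0.8·0.0946) ≈ 0.8434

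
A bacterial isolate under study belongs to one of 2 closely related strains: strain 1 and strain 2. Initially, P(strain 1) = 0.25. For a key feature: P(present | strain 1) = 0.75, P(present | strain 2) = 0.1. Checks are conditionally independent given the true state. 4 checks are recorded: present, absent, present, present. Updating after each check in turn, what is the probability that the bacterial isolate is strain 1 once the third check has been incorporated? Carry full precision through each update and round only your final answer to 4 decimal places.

0.8389

After 'present': P(strain 1) = 0.75·0.2500 / (0.75·0.2500 + 0.1·0.7500) ≈ 0.7143
After 'absent': P(strain 1) = 0.25·0.7143 / (0.25·0.7143 + 0.9·0.2857) ≈ 0.4098
After 'present': P(strain 1) = 0.75·0.4098 / (0.75·0.4098 + 0.1·0.5902) ≈ 0.8389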